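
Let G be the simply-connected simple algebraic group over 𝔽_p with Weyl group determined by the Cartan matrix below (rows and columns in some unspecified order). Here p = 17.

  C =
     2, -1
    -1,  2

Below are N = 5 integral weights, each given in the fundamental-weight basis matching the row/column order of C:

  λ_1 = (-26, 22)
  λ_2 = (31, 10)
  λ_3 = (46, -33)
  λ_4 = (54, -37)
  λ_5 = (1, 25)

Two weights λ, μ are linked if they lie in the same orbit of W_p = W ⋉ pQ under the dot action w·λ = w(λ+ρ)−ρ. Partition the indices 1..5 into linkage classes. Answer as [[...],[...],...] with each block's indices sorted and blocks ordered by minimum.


Cartan matrix: type A_2 (|W|=6); un-permuting the 2 rows.

λ_j+ρ reflected into Ā_17 (⟨·,θ^∨⟩≤17); 2-tuples as given:

    λ_1 → (9, 6)
    λ_2 → (9, 6)
    λ_3 → (2, 13)
    λ_4 → (2, 13)
    λ_5 → (9, 6)

Partition of {1..5} into 2 W_17-dot-orbits:

[[1, 2, 5], [3, 4]]


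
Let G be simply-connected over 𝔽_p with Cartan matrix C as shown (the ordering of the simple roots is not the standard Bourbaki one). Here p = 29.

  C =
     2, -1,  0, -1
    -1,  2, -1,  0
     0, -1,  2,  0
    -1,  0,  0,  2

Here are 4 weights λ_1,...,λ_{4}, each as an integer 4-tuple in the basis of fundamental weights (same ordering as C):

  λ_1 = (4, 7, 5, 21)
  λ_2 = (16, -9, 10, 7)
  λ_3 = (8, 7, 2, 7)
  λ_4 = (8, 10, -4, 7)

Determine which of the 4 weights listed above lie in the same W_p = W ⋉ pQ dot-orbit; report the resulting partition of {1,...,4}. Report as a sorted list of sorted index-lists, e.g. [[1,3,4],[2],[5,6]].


Type A_4, rank 4, |W|=120; reorder rows/cols to standard.

W_29-reps of the 4 weights in Ā_29 (same 4-coord order as C):

    λ_1+ρ ↦ (5, 2, 6, 10)
    λ_2+ρ ↦ (9, 8, 3, 8)
    λ_3+ρ ↦ (9, 8, 3, 8)
    λ_4+ρ ↦ (9, 8, 3, 8)

These 4 weights hit 2 W_29-dot-orbits; sizes (1, 3):

[[1], [2, 3, 4]]


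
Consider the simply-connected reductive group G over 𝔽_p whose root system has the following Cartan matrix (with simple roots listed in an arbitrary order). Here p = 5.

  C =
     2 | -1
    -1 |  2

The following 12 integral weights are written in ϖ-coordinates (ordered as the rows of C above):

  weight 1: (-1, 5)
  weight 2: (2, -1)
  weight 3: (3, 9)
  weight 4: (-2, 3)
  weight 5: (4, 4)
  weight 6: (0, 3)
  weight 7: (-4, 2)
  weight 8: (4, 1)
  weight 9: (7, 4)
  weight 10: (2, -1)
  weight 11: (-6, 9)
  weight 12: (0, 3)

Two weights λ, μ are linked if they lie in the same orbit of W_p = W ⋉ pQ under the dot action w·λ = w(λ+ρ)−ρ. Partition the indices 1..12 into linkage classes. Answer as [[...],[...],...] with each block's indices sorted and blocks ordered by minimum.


Root system A_2: the 2×2 matrix C matches after relabeling.

Folding the 12 weights λ_j+ρ into Ā_5 (reps in the given 2-coord order):

  1: (1, 4)
  2: (3, 0)
  3: (1, 4)
  4: (1, 3)
  5: (0, 0)
  6: (1, 4)
  7: (3, 0)
  8: (3, 0)
  9: (3, 0)
  10: (3, 0)
  11: (0, 0)
  12: (1, 4)

The 12 indices split into 4 linkage classes (same alcove rep ⇔ same W_5-dot-orbit):

[[1, 3, 6, 12], [2, 7, 8, 9, 10], [4], [5, 11]]


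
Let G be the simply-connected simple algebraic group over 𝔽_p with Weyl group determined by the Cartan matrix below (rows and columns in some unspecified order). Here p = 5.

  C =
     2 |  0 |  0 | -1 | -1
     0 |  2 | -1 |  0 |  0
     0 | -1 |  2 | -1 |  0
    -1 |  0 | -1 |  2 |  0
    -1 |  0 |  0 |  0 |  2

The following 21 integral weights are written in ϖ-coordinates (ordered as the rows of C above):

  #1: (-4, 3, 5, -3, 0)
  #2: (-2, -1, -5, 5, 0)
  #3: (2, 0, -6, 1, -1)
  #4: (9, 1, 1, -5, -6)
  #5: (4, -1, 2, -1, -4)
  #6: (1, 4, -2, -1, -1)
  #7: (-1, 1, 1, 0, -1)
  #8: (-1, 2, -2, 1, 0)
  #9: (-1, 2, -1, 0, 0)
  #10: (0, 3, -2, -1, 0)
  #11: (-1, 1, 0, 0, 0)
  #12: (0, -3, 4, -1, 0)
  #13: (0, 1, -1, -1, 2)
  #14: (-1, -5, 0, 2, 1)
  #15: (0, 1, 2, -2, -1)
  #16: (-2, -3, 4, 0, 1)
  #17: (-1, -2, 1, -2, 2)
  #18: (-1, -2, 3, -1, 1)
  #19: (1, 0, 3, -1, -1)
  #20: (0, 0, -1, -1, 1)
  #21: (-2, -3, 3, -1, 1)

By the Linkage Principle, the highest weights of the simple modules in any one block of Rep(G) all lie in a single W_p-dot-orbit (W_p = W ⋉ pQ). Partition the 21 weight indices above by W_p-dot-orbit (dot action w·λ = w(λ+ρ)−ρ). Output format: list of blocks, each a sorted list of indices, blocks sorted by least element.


Cartan matrix: type A_5 (|W|=720); un-permuting the 5 rows.

Folding the 21 weights λ_j+ρ into Ā_5 (reps in the given 5-coord order):

    1: (1, 1, 0, 0, 2)
    2: (0, 3, 0, 1, 1)
    3: (0, 2, 2, 1, 0)
    4: (0, 2, 2, 1, 0)
    5: (2, 3, 0, 0, 0)
    6: (0, 3, 0, 1, 1)
    7: (0, 2, 2, 1, 0)
    8: (0, 2, 1, 1, 1)
    9: (0, 3, 0, 1, 1)
    10: (0, 3, 0, 1, 1)
    11: (0, 2, 1, 1, 1)
    12: (0, 0, 3, 0, 1)
    13: (1, 1, 0, 0, 2)
    14: (0, 0, 3, 0, 1)
    15: (0, 2, 2, 1, 0)
    16: (0, 0, 3, 0, 1)
    17: (1, 1, 0, 0, 2)
    18: (0, 0, 3, 0, 1)
    19: (0, 0, 3, 0, 1)
    20: (1, 1, 0, 0, 2)
    21: (0, 2, 1, 1, 1)

6 distinct reps among the 21 weights ⇒ 6 W_5-linkage classes:

[[1, 13, 17, 20], [2, 6, 9, 10], [3, 4, 7, 15], [5], [8, 11, 21], [12, 14, 16, 18, 19]]


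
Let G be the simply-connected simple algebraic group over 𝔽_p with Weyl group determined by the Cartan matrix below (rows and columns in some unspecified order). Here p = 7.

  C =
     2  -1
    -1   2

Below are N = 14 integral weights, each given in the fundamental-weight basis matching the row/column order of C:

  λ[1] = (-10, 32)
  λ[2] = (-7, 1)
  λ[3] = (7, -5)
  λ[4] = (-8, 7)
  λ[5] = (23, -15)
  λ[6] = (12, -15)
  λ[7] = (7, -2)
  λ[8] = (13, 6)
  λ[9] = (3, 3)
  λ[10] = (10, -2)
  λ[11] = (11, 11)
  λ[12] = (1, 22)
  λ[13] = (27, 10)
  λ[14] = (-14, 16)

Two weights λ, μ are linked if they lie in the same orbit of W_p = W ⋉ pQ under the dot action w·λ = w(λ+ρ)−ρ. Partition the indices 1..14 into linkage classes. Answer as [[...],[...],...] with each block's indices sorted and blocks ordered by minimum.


C ↔ A_2 under row/col permutation; |W(A_2)| = 6.

Folding the 14 weights λ_j+ρ into Ā_7 (reps in the given 2-coord order):

  λ_1+ρ ↦ (2, 2);  λ_2+ρ ↦ (2, 4);  λ_3+ρ ↦ (3, 3);  λ_4+ρ ↦ (6, 0);  λ_5+ρ ↦ (0, 4);  λ_6+ρ ↦ (6, 0);  λ_7+ρ ↦ (6, 0);  λ_8+ρ ↦ (7, 0);  λ_9+ρ ↦ (3, 3);  λ_10+ρ ↦ (3, 3);  λ_11+ρ ↦ (2, 2);  λ_12+ρ ↦ (2, 2);  λ_13+ρ ↦ (0, 4);  λ_14+ρ ↦ (3, 3)

Grouping the 14 weights by Ā_7-representative: 6 linkage classes.

[[1, 11, 12], [2], [3, 9, 10, 14], [4, 6, 7], [5, 13], [8]]


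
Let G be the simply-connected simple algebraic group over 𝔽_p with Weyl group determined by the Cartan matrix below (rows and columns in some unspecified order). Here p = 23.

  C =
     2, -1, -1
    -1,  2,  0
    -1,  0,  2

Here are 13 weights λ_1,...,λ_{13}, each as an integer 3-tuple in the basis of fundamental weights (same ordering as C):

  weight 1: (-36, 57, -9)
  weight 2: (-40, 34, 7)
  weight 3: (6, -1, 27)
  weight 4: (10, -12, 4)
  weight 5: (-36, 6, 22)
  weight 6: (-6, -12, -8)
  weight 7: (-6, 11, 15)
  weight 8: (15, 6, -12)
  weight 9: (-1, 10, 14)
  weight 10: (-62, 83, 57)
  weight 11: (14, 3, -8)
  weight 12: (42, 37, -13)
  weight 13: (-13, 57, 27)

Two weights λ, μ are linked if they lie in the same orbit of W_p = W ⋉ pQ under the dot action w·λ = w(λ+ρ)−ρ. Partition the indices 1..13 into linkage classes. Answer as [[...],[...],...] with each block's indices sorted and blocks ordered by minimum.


Cartan matrix: type A_3 (|W|=24); un-permuting the 3 rows.

λ_j+ρ reflected into Ā_23 (⟨·,θ^∨⟩≤23); 3-tuples as given:

  1: (0, 8, 12) · 2: (8, 4, 7) · 3: (5, 7, 11) · 4: (0, 11, 5) · 5: (0, 11, 5) · 6: (5, 7, 11) · 7: (5, 7, 11) · 8: (5, 7, 11) · 9: (0, 8, 12) · 10: (0, 8, 12) · 11: (8, 4, 7) · 12: (0, 8, 12) · 13: (0, 11, 5)

Grouping the 13 weights by Ā_23-representative: 4 linkage classes.

[[1, 9, 10, 12], [2, 11], [3, 6, 7, 8], [4, 5, 13]]


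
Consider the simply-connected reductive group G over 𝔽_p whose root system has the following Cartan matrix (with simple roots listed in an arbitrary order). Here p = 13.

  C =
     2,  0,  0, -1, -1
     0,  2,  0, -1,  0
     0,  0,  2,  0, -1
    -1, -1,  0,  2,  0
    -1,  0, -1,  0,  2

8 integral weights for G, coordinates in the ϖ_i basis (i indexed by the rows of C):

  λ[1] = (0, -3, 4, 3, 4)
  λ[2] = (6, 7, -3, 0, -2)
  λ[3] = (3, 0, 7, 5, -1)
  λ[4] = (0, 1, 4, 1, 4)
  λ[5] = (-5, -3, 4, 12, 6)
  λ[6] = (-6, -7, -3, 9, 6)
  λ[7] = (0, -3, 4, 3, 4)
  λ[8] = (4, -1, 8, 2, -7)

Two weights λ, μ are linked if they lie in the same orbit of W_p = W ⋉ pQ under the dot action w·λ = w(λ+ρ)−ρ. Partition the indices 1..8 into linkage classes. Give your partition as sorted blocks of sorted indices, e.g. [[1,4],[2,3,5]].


Dynkin diagram of C (from the 8 off-diagonal −1 entries): A_5.

Alcove-folded reps (p=13, 8 weights, presented ϖ-order):

  1: (1, 0, 3, 2, 5);  2: (4, 5, 2, 1, 0);  3: (4, 5, 2, 1, 0);  4: (1, 0, 3, 2, 5);  5: (4, 5, 2, 1, 0);  6: (4, 5, 2, 1, 0);  7: (1, 0, 3, 2, 5);  8: (1, 0, 3, 2, 5)

Partition of {1..8} into 2 W_13-dot-orbits:

[[1, 4, 7, 8], [2, 3, 5, 6]]


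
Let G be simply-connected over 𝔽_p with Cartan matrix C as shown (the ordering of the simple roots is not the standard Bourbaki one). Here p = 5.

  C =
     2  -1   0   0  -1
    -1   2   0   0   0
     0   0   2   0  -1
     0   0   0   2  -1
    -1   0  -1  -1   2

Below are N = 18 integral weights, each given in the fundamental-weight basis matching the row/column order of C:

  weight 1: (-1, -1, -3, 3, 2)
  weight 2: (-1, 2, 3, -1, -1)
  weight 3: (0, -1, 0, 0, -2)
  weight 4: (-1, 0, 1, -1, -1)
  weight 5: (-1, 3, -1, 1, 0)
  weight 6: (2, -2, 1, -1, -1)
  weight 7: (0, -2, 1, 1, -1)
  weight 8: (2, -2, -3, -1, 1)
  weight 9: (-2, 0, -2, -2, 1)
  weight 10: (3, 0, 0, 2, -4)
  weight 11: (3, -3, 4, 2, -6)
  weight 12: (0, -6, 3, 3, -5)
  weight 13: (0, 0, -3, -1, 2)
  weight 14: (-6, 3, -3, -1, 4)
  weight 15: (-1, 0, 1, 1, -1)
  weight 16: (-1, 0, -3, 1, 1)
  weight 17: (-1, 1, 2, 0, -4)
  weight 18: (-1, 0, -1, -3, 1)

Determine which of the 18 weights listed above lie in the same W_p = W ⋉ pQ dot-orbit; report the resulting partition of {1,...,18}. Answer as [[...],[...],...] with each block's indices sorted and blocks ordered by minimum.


Cartan matrix: type D_5 (|W|=1920); un-permuting the 5 rows.

W_5-reps of the 18 weights in Ā_5 (same 5-coord order as C):

  [1] (0, 1, 0, 2, 0)
  [2] (0, 1, 2, 2, 0)
  [3] (0, 0, 0, 0, 1)
  [4] (0, 1, 2, 0, 0)
  [5] (1, 1, 2, 0, 0)
  [6] (0, 1, 2, 0, 0)
  [7] (0, 1, 2, 2, 0)
  [8] (0, 1, 2, 0, 0)
  [9] (0, 0, 0, 0, 1)
  [10] (1, 0, 2, 0, 0)
  [11] (0, 1, 0, 2, 0)
  [12] (0, 0, 0, 0, 1)
  [13] (1, 0, 2, 0, 0)
  [14] (0, 1, 0, 2, 0)
  [15] (0, 1, 2, 2, 0)
  [16] (0, 1, 2, 2, 0)
  [17] (0, 1, 2, 0, 0)
  [18] (0, 1, 0, 2, 0)

Partition of {1..18} into 6 W_5-dot-orbits:

[[1, 11, 14, 18], [2, 7, 15, 16], [3, 9, 12], [4, 6, 8, 17], [5], [10, 13]]


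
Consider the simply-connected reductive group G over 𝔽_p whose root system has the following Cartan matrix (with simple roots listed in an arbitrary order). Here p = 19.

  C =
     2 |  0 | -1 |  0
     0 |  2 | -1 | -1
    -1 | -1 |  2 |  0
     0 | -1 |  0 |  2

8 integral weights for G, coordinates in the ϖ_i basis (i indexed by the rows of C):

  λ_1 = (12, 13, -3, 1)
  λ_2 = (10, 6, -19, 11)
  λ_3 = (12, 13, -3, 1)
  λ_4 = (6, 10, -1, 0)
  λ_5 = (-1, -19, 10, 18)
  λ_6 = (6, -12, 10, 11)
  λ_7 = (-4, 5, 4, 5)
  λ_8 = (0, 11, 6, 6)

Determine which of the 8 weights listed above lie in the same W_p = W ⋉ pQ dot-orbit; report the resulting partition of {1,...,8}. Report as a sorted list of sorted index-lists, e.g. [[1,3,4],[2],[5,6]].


Cartan matrix: type A_4 (|W|=120); un-permuting the 4 rows.

λ_j+ρ reflected into Ā_19 (⟨·,θ^∨⟩≤19); 4-tuples as given:

  1: (3, 6, 2, 6) · 2: (7, 11, 0, 1) · 3: (3, 6, 2, 6) · 4: (7, 11, 0, 1) · 5: (7, 11, 0, 1) · 6: (7, 11, 0, 1) · 7: (3, 6, 2, 6) · 8: (7, 11, 0, 1)

Partition of {1..8} into 2 W_19-dot-orbits:

[[1, 3, 7], [2, 4, 5, 6, 8]]


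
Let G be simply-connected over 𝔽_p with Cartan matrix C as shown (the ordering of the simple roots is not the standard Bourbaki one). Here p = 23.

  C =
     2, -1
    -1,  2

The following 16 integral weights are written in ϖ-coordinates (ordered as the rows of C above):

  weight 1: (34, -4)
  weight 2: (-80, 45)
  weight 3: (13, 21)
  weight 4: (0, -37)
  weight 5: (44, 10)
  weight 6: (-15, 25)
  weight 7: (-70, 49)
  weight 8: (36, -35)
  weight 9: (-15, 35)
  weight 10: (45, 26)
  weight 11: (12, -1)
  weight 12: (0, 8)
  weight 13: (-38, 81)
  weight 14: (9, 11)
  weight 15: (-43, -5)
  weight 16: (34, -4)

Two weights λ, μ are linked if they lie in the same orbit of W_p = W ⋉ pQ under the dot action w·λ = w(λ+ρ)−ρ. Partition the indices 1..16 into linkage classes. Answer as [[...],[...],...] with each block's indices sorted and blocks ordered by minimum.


A_2 Cartan matrix, 2 simple roots permuted; ρ=(1,1).

W_23-reps of the 16 weights in Ā_23 (same 2-coord order as C):

    [1] (11, 9)
    [2] (13, 0)
    [3] (1, 9)
    [4] (10, 12)
    [5] (10, 12)
    [6] (11, 9)
    [7] (19, 0)
    [8] (11, 9)
    [9] (1, 9)
    [10] (19, 0)
    [11] (13, 0)
    [12] (1, 9)
    [13] (1, 9)
    [14] (10, 12)
    [15] (19, 0)
    [16] (11, 9)

Linkage partition of the 16 weights (5 classes, p=23):

[[1, 6, 8, 16], [2, 11], [3, 9, 12, 13], [4, 5, 14], [7, 10, 15]]


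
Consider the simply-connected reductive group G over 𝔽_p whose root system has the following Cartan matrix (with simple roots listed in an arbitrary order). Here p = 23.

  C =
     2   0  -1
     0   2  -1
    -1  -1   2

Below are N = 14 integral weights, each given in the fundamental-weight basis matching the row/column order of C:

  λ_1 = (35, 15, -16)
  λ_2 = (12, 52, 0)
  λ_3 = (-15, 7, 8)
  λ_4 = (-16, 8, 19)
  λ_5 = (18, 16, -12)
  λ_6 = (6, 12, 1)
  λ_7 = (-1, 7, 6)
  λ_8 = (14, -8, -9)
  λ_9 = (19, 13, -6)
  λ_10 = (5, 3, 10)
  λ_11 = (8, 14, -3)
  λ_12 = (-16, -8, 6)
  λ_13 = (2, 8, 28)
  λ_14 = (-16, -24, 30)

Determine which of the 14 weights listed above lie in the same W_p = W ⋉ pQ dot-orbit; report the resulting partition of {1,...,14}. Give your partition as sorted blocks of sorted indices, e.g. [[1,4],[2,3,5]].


A_3 Cartan matrix, 3 simple roots permuted; ρ=(1,1,1).

λ_j+ρ reflected into Ā_23 (⟨·,θ^∨⟩≤23); 3-tuples as given:

  [1] (7, 13, 2);  [2] (7, 13, 2);  [3] (9, 3, 5);  [4] (9, 3, 5);  [5] (6, 4, 11);  [6] (7, 13, 2);  [7] (0, 8, 7);  [8] (0, 8, 7);  [9] (9, 3, 5);  [10] (6, 4, 11);  [11] (7, 13, 2);  [12] (0, 8, 7);  [13] (9, 3, 5);  [14] (0, 8, 7)

4 distinct reps among the 14 weights ⇒ 4 W_23-linkage classes:

[[1, 2, 6, 11], [3, 4, 9, 13], [5, 10], [7, 8, 12, 14]]


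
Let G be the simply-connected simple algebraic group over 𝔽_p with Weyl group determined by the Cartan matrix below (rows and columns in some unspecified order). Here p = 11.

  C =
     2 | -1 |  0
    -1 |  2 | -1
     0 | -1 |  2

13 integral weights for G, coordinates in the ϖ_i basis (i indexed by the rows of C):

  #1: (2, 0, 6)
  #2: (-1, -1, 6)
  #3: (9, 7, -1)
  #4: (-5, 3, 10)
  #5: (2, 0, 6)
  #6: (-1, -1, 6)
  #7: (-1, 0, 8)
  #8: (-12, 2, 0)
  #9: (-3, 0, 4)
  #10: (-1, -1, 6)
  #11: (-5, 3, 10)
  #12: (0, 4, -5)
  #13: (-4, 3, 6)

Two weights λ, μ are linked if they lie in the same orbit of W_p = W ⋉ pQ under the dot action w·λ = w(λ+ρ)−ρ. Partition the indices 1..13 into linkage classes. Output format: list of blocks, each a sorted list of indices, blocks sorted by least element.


Type A_3, rank 3, |W|=24; reorder rows/cols to standard.

Folding the 13 weights λ_j+ρ into Ā_11 (reps in the given 3-coord order):

  λ_1 → (3, 1, 7);  λ_2 → (0, 0, 7);  λ_3 → (3, 1, 7);  λ_4 → (0, 0, 7);  λ_5 → (3, 1, 7);  λ_6 → (0, 0, 7);  λ_7 → (0, 1, 9);  λ_8 → (3, 1, 7);  λ_9 → (1, 1, 4);  λ_10 → (0, 0, 7);  λ_11 → (0, 0, 7);  λ_12 → (1, 1, 4);  λ_13 → (3, 1, 7)

Grouping the 13 weights by Ā_11-representative: 4 linkage classes.

[[1, 3, 5, 8, 13], [2, 4, 6, 10, 11], [7], [9, 12]]


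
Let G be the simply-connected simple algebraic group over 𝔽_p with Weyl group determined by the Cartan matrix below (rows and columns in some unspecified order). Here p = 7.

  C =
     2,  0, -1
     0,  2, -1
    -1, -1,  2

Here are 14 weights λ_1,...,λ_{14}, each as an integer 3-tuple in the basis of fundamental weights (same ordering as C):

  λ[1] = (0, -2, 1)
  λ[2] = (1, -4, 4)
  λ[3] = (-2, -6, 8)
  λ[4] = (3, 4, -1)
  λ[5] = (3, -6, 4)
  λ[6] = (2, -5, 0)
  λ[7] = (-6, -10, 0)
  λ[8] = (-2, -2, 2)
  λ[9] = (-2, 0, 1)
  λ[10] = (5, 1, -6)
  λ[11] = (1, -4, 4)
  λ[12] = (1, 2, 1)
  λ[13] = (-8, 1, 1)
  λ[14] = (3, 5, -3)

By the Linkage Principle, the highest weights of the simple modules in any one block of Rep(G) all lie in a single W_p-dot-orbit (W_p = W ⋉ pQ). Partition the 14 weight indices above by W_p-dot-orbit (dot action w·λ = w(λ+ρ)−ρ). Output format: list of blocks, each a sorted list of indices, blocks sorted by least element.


Type A_3, rank 3, |W|=24; reorder rows/cols to standard.

Folding the 14 weights λ_j+ρ into Ā_7 (reps in the given 3-coord order):

  1: (1, 1, 1)
  2: (2, 3, 2)
  3: (1, 3, 2)
  4: (2, 3, 0)
  5: (2, 3, 0)
  6: (0, 1, 3)
  7: (1, 1, 1)
  8: (1, 1, 1)
  9: (1, 1, 1)
  10: (1, 3, 2)
  11: (2, 3, 2)
  12: (2, 3, 2)
  13: (2, 3, 2)
  14: (1, 3, 2)

Linkage partition of the 14 weights (5 classes, p=7):

[[1, 7, 8, 9], [2, 11, 12, 13], [3, 10, 14], [4, 5], [6]]


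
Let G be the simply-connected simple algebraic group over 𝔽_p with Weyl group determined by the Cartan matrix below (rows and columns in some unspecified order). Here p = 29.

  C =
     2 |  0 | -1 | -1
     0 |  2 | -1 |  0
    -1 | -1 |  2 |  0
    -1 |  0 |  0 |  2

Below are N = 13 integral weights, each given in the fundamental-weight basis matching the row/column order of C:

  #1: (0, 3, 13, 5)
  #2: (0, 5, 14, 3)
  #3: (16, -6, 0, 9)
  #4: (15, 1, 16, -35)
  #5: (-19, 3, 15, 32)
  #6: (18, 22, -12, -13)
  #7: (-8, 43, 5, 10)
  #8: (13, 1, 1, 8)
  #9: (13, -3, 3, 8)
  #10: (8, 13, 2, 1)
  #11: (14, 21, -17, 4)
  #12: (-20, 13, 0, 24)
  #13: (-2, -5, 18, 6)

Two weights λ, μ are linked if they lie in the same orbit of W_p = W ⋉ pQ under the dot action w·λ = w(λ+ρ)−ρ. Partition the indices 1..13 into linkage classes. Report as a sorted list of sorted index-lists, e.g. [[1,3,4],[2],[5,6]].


Cartan matrix: type A_4 (|W|=120); un-permuting the 4 rows.

λ_j+ρ reflected into Ā_29 (⟨·,θ^∨⟩≤29); 4-tuples as given:

  λ_1+ρ ↦ (1, 4, 14, 6) · λ_2+ρ ↦ (1, 6, 15, 4) · λ_3+ρ ↦ (13, 1, 4, 10) · λ_4+ρ ↦ (13, 1, 4, 10) · λ_5+ρ ↦ (14, 2, 2, 9) · λ_6+ρ ↦ (4, 10, 7, 6) · λ_7+ρ ↦ (1, 4, 14, 6) · λ_8+ρ ↦ (14, 2, 2, 9) · λ_9+ρ ↦ (14, 2, 2, 9) · λ_10+ρ ↦ (9, 14, 3, 2) · λ_11+ρ ↦ (1, 6, 15, 4) · λ_12+ρ ↦ (1, 4, 14, 6) · λ_13+ρ ↦ (1, 4, 14, 6)

Linkage partition of the 13 weights (6 classes, p=29):

[[1, 7, 12, 13], [2, 11], [3, 4], [5, 8, 9], [6], [10]]


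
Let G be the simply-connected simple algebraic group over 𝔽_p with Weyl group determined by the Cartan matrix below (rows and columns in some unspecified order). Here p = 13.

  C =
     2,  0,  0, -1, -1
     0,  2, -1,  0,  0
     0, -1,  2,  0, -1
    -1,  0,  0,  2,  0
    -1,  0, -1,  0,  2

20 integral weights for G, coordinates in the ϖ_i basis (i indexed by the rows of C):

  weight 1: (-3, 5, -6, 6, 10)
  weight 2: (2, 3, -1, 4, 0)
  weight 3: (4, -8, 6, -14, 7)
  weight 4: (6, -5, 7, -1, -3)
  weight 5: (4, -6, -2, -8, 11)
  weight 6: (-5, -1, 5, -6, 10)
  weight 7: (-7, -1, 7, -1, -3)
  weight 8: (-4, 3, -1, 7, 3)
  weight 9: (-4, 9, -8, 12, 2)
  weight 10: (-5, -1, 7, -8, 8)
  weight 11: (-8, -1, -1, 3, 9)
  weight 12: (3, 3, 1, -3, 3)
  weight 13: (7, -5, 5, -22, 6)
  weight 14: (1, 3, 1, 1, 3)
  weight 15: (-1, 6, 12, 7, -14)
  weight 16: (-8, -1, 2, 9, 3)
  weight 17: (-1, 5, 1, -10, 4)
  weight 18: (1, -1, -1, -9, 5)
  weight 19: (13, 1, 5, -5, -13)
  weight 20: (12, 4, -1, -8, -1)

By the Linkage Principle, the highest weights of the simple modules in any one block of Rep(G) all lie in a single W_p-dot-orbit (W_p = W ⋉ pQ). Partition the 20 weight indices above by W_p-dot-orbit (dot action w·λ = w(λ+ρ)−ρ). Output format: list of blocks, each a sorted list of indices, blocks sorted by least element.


C ↔ A_5 under row/col permutation; |W(A_5)| = 720.

λ_j+ρ reflected into Ā_13 (⟨·,θ^∨⟩≤13); 5-tuples as given:

  1: (2, 3, 2, 1, 4) · 2: (3, 4, 0, 5, 1) · 3: (6, 0, 0, 2, 0) · 4: (5, 4, 2, 0, 2) · 5: (2, 3, 2, 1, 4) · 6: (5, 4, 2, 0, 2) · 7: (6, 0, 0, 2, 0) · 8: (3, 4, 0, 5, 1) · 9: (4, 0, 0, 3, 3) · 10: (5, 4, 2, 0, 2) · 11: (4, 0, 0, 3, 3) · 12: (2, 3, 2, 1, 4) · 13: (5, 4, 2, 0, 2) · 14: (2, 3, 2, 1, 4) · 15: (6, 0, 0, 2, 0) · 16: (4, 0, 0, 3, 3) · 17: (5, 4, 2, 0, 2) · 18: (6, 0, 0, 2, 0) · 19: (2, 3, 2, 1, 4) · 20: (6, 0, 0, 2, 0)

5 distinct reps among the 20 weights ⇒ 5 W_13-linkage classes:

[[1, 5, 12, 14, 19], [2, 8], [3, 7, 15, 18, 20], [4, 6, 10, 13, 17], [9, 11, 16]]


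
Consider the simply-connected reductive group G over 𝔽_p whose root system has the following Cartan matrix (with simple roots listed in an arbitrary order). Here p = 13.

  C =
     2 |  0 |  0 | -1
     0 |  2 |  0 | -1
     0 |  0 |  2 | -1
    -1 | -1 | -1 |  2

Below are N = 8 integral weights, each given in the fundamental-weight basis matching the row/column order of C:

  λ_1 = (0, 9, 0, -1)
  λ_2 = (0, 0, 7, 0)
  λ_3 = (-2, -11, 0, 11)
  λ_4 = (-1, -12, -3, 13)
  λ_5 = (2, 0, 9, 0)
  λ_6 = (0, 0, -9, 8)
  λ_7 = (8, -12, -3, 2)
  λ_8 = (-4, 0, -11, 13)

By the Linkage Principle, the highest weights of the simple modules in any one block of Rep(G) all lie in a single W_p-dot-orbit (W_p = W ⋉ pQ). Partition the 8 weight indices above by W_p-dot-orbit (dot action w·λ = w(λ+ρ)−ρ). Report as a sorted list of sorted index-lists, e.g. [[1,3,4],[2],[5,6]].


Root system D_4: the 4×4 matrix C matches after relabeling.

W_13-reps of the 8 weights in Ā_13 (same 4-coord order as C):

  [1] (1, 10, 1, 0)
  [2] (1, 1, 8, 1)
  [3] (1, 10, 1, 0)
  [4] (1, 10, 1, 0)
  [5] (1, 1, 8, 1)
  [6] (1, 1, 8, 1)
  [7] (1, 1, 8, 1)
  [8] (1, 1, 8, 1)

Grouping the 8 weights by Ā_13-representative: 2 linkage classes.

[[1, 3, 4], [2, 5, 6, 7, 8]]


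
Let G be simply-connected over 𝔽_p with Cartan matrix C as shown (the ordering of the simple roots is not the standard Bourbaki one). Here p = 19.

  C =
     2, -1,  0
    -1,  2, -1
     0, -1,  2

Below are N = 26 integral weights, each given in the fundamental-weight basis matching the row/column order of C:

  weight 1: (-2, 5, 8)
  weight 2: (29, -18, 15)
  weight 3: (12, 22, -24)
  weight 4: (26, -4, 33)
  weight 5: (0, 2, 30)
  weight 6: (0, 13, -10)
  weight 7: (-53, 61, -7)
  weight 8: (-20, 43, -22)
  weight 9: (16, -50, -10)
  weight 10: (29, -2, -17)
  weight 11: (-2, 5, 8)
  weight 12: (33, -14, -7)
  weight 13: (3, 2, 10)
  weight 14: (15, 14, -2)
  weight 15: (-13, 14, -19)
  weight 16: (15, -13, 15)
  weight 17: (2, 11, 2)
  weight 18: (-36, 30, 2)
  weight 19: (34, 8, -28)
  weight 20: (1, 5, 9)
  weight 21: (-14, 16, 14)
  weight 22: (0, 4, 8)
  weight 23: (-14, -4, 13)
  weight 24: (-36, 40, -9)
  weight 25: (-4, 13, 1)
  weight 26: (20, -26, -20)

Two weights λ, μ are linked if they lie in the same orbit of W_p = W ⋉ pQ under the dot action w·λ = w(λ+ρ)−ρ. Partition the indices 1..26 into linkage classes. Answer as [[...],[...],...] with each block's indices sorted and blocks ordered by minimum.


Root system A_3: the 3×3 matrix C matches after relabeling.

W_19-reps of the 26 weights in Ā_19 (same 3-coord order as C):

  1: (1, 5, 9) · 2: (2, 6, 10) · 3: (0, 4, 2) · 4: (4, 3, 11) · 5: (3, 12, 3) · 6: (1, 5, 9) · 7: (1, 5, 9) · 8: (0, 4, 2) · 9: (2, 6, 10) · 10: (2, 6, 10) · 11: (1, 5, 9) · 12: (0, 4, 2) · 13: (4, 3, 11) · 14: (4, 3, 11) · 15: (3, 12, 3) · 16: (3, 12, 3) · 17: (3, 12, 3) · 18: (3, 12, 3) · 19: (2, 6, 10) · 20: (2, 6, 10) · 21: (0, 4, 2) · 22: (1, 5, 9) · 23: (3, 11, 2) · 24: (3, 11, 2) · 25: (3, 11, 2) · 26: (0, 4, 2)

These 26 weights hit 6 W_19-dot-orbits; sizes (5, 5, 5, 3, 5, 3):

[[1, 6, 7, 11, 22], [2, 9, 10, 19, 20], [3, 8, 12, 21, 26], [4, 13, 14], [5, 15, 16, 17, 18], [23, 24, 25]]


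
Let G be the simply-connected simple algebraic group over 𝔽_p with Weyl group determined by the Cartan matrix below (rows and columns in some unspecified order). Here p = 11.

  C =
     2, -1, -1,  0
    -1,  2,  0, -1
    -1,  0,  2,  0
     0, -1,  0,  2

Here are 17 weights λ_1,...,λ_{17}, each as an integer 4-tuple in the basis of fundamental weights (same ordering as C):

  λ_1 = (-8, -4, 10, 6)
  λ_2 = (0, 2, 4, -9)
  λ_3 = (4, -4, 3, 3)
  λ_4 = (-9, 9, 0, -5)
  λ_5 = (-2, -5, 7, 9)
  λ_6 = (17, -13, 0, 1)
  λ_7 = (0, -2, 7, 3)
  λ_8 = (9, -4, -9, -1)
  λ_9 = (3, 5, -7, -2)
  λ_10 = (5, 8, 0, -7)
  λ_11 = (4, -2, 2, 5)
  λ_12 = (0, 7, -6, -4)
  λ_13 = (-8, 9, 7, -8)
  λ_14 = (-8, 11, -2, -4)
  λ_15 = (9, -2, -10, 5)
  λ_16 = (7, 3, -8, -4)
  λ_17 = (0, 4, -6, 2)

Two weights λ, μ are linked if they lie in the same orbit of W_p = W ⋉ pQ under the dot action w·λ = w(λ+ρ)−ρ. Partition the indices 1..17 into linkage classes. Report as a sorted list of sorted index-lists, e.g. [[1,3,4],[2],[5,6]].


A_4 Cartan matrix, 4 simple roots permuted; ρ=(1,1,1,1).

λ_j+ρ reflected into Ā_11 (⟨·,θ^∨⟩≤11); 4-tuples as given:

  [1] (3, 4, 1, 3);  [2] (4, 1, 1, 3);  [3] (2, 3, 4, 1);  [4] (1, 1, 6, 2);  [5] (4, 1, 1, 3);  [6] (1, 1, 6, 2);  [7] (0, 1, 7, 2);  [8] (0, 1, 7, 2);  [9] (2, 3, 4, 1);  [10] (2, 3, 4, 1);  [11] (4, 1, 1, 3);  [12] (4, 1, 1, 3);  [13] (3, 4, 1, 3);  [14] (1, 1, 6, 2);  [15] (0, 1, 5, 1);  [16] (1, 1, 6, 2);  [17] (4, 1, 1, 3)

Grouping the 17 weights by Ā_11-representative: 6 linkage classes.

[[1, 13], [2, 5, 11, 12, 17], [3, 9, 10], [4, 6, 14, 16], [7, 8], [15]]


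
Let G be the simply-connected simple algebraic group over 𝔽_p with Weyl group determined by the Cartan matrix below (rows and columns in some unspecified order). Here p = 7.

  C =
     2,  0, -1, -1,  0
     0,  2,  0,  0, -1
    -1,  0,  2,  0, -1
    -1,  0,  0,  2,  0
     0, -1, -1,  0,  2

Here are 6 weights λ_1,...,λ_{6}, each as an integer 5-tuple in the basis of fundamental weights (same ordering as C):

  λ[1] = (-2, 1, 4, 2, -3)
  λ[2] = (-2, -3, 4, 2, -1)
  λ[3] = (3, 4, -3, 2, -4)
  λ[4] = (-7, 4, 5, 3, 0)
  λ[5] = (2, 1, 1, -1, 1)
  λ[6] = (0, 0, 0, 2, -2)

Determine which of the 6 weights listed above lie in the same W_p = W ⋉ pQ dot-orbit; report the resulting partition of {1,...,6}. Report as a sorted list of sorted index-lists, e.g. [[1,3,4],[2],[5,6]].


A_5 Cartan matrix, 5 simple roots permuted; ρ=(1,1,1,1,1).

λ_j+ρ reflected into Ā_7 (⟨·,θ^∨⟩≤7); 5-tuples as given:

  λ_1 → (1, 0, 2, 2, 2) · λ_2 → (1, 0, 2, 2, 2) · λ_3 → (1, 0, 2, 2, 2) · λ_4 → (1, 0, 0, 3, 1) · λ_5 → (1, 0, 2, 2, 2) · λ_6 → (1, 0, 0, 3, 1)

Partition of {1..6} into 2 W_7-dot-orbits:

[[1, 2, 3, 5], [4, 6]]


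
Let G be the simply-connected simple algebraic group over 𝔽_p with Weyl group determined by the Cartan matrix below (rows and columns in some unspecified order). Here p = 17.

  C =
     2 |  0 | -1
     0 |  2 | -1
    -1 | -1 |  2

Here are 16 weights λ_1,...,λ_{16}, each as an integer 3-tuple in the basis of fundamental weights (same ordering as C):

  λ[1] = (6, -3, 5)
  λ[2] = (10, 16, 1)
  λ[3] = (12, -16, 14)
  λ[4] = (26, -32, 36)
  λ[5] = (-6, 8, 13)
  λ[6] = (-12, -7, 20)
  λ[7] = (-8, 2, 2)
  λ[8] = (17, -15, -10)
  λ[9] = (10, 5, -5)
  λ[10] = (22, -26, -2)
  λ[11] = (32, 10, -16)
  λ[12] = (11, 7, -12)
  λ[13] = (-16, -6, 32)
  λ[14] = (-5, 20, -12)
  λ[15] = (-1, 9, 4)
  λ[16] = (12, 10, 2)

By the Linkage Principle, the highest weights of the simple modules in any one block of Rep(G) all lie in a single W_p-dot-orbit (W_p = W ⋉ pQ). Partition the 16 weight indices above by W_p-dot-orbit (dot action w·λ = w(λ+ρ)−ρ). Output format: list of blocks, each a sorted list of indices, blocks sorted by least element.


Type A_3, rank 3, |W|=24; reorder rows/cols to standard.

Alcove-folded reps (p=17, 16 weights, presented ϖ-order):

  λ_1 → (7, 2, 4);  λ_2 → (2, 4, 0);  λ_3 → (2, 4, 0);  λ_4 → (3, 1, 3);  λ_5 → (1, 3, 8);  λ_6 → (7, 2, 4);  λ_7 → (3, 1, 3);  λ_8 → (1, 3, 8);  λ_9 → (7, 2, 4);  λ_10 → (1, 3, 8);  λ_11 → (1, 11, 1);  λ_12 → (1, 3, 8);  λ_13 → (1, 11, 1);  λ_14 → (7, 2, 4);  λ_15 → (0, 10, 5);  λ_16 → (3, 1, 3)

These 16 weights hit 6 W_17-dot-orbits; sizes (4, 2, 3, 4, 2, 1):

[[1, 6, 9, 14], [2, 3], [4, 7, 16], [5, 8, 10, 12], [11, 13], [15]]


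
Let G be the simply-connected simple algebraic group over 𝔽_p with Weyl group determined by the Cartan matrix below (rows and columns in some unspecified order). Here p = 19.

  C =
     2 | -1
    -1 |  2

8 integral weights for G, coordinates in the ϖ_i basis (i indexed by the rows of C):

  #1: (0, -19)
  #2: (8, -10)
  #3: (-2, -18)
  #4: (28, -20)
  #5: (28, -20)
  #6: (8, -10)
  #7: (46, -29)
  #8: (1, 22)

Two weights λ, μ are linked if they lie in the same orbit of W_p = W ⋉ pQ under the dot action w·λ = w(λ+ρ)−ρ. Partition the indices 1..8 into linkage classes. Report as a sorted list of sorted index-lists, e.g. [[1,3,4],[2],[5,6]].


A_2 Cartan matrix, 2 simple roots permuted; ρ=(1,1).

Folding the 8 weights λ_j+ρ into Ā_19 (reps in the given 2-coord order):

  λ_1+ρ ↦ (17, 1) · λ_2+ρ ↦ (0, 9) · λ_3+ρ ↦ (17, 1) · λ_4+ρ ↦ (0, 9) · λ_5+ρ ↦ (0, 9) · λ_6+ρ ↦ (0, 9) · λ_7+ρ ↦ (0, 9) · λ_8+ρ ↦ (4, 13)

Partition of {1..8} into 3 W_19-dot-orbits:

[[1, 3], [2, 4, 5, 6, 7], [8]]


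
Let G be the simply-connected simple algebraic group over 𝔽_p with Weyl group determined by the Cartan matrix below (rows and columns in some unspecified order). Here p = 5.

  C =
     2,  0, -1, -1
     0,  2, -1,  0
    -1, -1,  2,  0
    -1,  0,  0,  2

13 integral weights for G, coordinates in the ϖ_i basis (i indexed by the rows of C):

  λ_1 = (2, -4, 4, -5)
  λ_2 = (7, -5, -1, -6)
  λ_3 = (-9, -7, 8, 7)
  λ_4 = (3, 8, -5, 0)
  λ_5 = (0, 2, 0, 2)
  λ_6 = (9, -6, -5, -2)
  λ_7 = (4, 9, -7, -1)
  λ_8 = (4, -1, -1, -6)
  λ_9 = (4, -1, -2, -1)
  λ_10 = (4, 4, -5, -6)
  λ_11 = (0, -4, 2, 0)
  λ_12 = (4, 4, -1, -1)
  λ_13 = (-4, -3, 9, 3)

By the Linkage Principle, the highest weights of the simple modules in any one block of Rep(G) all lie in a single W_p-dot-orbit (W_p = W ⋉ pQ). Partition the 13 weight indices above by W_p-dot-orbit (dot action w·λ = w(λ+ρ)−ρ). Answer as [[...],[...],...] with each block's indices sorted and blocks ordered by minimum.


A_4 Cartan matrix, 4 simple roots permuted; ρ=(1,1,1,1).

W_5-reps of the 13 weights in Ā_5 (same 4-coord order as C):

  [1] (1, 0, 1, 0);  [2] (1, 3, 0, 1);  [3] (1, 0, 1, 0);  [4] (4, 0, 0, 0);  [5] (1, 0, 1, 0);  [6] (4, 1, 0, 0);  [7] (4, 1, 0, 0);  [8] (0, 0, 0, 5);  [9] (4, 1, 0, 0);  [10] (4, 0, 0, 0);  [11] (1, 3, 0, 1);  [12] (0, 0, 0, 5);  [13] (1, 0, 1, 0)

Grouping the 13 weights by Ā_5-representative: 5 linkage classes.

[[1, 3, 5, 13], [2, 11], [4, 10], [6, 7, 9], [8, 12]]


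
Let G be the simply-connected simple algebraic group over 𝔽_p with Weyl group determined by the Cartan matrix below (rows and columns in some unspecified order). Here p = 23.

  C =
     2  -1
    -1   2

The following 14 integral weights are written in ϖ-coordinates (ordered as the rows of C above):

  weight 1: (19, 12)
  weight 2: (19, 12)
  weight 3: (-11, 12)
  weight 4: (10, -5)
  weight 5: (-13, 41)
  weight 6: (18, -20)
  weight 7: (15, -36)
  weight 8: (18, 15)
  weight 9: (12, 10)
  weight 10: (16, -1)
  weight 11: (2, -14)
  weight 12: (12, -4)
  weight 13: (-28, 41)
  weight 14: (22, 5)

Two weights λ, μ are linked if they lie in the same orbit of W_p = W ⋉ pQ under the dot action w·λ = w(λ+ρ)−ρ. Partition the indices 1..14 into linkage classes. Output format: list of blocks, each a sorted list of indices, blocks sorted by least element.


Type A_2, rank 2, |W|=6; reorder rows/cols to standard.

Folding the 14 weights λ_j+ρ into Ā_23 (reps in the given 2-coord order):

  λ_1+ρ ↦ (10, 3)
  λ_2+ρ ↦ (10, 3)
  λ_3+ρ ↦ (10, 3)
  λ_4+ρ ↦ (7, 4)
  λ_5+ρ ↦ (7, 4)
  λ_6+ρ ↦ (0, 19)
  λ_7+ρ ↦ (7, 4)
  λ_8+ρ ↦ (7, 4)
  λ_9+ρ ↦ (12, 10)
  λ_10+ρ ↦ (17, 0)
  λ_11+ρ ↦ (10, 3)
  λ_12+ρ ↦ (10, 3)
  λ_13+ρ ↦ (4, 4)
  λ_14+ρ ↦ (17, 0)

Linkage partition of the 14 weights (6 classes, p=23):

[[1, 2, 3, 11, 12], [4, 5, 7, 8], [6], [9], [10, 14], [13]]


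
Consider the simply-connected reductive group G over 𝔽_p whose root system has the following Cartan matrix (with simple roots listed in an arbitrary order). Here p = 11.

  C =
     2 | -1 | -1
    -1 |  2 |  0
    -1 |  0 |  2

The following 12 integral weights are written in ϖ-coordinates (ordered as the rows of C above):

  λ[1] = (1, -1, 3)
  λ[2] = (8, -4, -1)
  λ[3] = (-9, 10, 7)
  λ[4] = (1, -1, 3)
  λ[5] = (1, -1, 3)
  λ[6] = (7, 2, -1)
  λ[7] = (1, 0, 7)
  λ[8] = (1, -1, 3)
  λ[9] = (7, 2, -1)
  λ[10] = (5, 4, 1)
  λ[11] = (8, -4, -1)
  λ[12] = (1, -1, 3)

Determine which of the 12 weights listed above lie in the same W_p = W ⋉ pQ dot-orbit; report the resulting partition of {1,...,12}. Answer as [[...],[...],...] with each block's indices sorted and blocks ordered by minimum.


A_3 Cartan matrix, 3 simple roots permuted; ρ=(1,1,1).

Each λ_j+ρ reduced to Ā_11; 3-tuples below use C's row order:

  λ_1 → (2, 0, 4)
  λ_2 → (6, 3, 0)
  λ_3 → (8, 3, 0)
  λ_4 → (2, 0, 4)
  λ_5 → (2, 0, 4)
  λ_6 → (8, 3, 0)
  λ_7 → (2, 1, 8)
  λ_8 → (2, 0, 4)
  λ_9 → (8, 3, 0)
  λ_10 → (6, 3, 0)
  λ_11 → (6, 3, 0)
  λ_12 → (2, 0, 4)

The 12 indices split into 4 linkage classes (same alcove rep ⇔ same W_11-dot-orbit):

[[1, 4, 5, 8, 12], [2, 10, 11], [3, 6, 9], [7]]


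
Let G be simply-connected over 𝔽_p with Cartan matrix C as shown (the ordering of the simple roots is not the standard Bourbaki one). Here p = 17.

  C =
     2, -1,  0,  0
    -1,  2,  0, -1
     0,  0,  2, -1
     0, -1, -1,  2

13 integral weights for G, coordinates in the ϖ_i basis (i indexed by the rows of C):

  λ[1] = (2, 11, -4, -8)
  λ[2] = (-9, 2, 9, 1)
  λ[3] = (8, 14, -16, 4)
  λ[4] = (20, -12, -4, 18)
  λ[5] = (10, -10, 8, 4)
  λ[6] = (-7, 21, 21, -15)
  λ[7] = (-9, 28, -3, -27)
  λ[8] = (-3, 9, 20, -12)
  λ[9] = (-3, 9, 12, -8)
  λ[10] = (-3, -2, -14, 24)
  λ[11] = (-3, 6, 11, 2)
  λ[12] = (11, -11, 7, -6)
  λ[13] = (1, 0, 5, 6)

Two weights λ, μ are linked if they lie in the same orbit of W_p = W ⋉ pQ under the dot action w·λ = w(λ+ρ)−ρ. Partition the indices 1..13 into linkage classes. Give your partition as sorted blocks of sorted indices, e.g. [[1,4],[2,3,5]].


C ↔ A_4 under row/col permutation; |W(A_4)| = 120.

Folding the 13 weights λ_j+ρ into Ā_17 (reps in the given 4-coord order):

  λ_1+ρ ↦ (3, 2, 7, 3)
  λ_2+ρ ↦ (3, 2, 7, 3)
  λ_3+ρ ↦ (3, 2, 7, 3)
  λ_4+ρ ↦ (2, 5, 5, 4)
  λ_5+ρ ↦ (2, 5, 5, 4)
  λ_6+ρ ↦ (2, 5, 5, 4)
  λ_7+ρ ↦ (2, 5, 5, 4)
  λ_8+ρ ↦ (2, 1, 6, 7)
  λ_9+ρ ↦ (2, 1, 6, 7)
  λ_10+ρ ↦ (2, 5, 5, 4)
  λ_11+ρ ↦ (3, 2, 7, 3)
  λ_12+ρ ↦ (3, 2, 7, 3)
  λ_13+ρ ↦ (2, 1, 6, 7)

These 13 weights hit 3 W_17-dot-orbits; sizes (5, 5, 3):

[[1, 2, 3, 11, 12], [4, 5, 6, 7, 10], [8, 9, 13]]


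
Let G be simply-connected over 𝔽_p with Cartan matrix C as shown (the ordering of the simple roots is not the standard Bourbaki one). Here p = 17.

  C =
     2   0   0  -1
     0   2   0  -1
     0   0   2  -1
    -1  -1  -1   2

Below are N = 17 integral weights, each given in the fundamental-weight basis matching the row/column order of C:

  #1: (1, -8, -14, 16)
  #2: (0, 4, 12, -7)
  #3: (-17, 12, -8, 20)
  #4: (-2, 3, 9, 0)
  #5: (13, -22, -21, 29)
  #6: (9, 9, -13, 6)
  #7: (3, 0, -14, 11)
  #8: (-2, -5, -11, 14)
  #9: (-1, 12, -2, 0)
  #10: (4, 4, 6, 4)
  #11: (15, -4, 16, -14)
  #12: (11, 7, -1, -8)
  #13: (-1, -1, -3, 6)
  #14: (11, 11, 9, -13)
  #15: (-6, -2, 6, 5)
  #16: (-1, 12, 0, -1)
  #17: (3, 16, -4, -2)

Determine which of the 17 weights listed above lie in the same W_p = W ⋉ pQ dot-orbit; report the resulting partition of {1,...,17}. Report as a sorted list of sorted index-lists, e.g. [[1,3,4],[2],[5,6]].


Type D_4, rank 4, |W|=192; reorder rows/cols to standard.

W_17-reps of the 17 weights in Ā_17 (same 4-coord order as C):

  [1] (1, 4, 10, 0) · [2] (5, 1, 7, 0) · [3] (1, 4, 10, 0) · [4] (1, 4, 10, 0) · [5] (3, 4, 3, 3) · [6] (0, 0, 2, 5) · [7] (3, 0, 12, 1) · [8] (1, 4, 10, 0) · [9] (0, 13, 1, 0) · [10] (0, 0, 2, 5) · [11] (0, 13, 1, 0) · [12] (5, 1, 7, 0) · [13] (0, 0, 2, 5) · [14] (0, 0, 2, 5) · [15] (5, 1, 7, 0) · [16] (0, 13, 1, 0) · [17] (0, 13, 1, 0)

Linkage partition of the 17 weights (6 classes, p=17):

[[1, 3, 4, 8], [2, 12, 15], [5], [6, 10, 13, 14], [7], [9, 11, 16, 17]]


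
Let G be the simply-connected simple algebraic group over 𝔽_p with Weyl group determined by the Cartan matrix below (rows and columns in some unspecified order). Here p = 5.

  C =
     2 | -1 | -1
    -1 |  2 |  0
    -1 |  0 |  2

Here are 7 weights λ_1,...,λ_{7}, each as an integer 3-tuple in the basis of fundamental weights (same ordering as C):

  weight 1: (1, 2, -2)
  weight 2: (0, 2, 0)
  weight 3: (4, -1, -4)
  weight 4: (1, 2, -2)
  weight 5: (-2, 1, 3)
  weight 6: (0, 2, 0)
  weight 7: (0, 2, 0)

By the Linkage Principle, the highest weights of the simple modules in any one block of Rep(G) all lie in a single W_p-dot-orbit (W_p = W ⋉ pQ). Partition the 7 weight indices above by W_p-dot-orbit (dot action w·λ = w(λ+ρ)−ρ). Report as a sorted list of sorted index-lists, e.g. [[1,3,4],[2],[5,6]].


Type A_3, rank 3, |W|=24; reorder rows/cols to standard.

Folding the 7 weights λ_j+ρ into Ā_5 (reps in the given 3-coord order):

  λ_1 → (1, 3, 1) · λ_2 → (1, 3, 1) · λ_3 → (2, 0, 3) · λ_4 → (1, 3, 1) · λ_5 → (1, 1, 3) · λ_6 → (1, 3, 1) · λ_7 → (1, 3, 1)

Partition of {1..7} into 3 W_5-dot-orbits:

[[1, 2, 4, 6, 7], [3], [5]]


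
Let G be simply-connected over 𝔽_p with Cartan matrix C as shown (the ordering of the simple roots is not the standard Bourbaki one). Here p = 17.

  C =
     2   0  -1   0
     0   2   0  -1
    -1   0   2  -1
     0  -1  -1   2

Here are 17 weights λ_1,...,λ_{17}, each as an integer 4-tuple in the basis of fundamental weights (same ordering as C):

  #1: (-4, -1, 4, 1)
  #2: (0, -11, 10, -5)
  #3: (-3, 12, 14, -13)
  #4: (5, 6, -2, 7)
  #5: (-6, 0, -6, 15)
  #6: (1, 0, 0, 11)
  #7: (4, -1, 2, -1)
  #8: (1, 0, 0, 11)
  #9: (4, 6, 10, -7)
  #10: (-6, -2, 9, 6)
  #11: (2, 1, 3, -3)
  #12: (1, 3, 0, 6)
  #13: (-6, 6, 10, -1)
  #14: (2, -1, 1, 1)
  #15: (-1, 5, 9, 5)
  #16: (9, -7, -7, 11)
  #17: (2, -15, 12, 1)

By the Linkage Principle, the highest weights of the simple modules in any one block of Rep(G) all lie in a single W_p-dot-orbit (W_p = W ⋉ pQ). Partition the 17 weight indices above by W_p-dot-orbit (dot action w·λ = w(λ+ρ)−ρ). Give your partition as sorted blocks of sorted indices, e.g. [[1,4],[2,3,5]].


C ↔ A_4 under row/col permutation; |W(A_4)| = 120.

Each λ_j+ρ reduced to Ā_17; 4-tuples below use C's row order:

  [1] (3, 0, 2, 2);  [2] (2, 4, 1, 7);  [3] (2, 1, 1, 12);  [4] (2, 4, 1, 7);  [5] (5, 1, 5, 6);  [6] (2, 1, 1, 12);  [7] (5, 0, 3, 0);  [8] (2, 1, 1, 12);  [9] (5, 1, 5, 6);  [10] (5, 1, 5, 6);  [11] (3, 0, 2, 2);  [12] (2, 4, 1, 7);  [13] (4, 6, 6, 0);  [14] (3, 0, 2, 2);  [15] (5, 1, 5, 6);  [16] (4, 6, 6, 0);  [17] (2, 1, 1, 12)

The 17 indices split into 6 linkage classes (same alcove rep ⇔ same W_17-dot-orbit):

[[1, 11, 14], [2, 4, 12], [3, 6, 8, 17], [5, 9, 10, 15], [7], [13, 16]]
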